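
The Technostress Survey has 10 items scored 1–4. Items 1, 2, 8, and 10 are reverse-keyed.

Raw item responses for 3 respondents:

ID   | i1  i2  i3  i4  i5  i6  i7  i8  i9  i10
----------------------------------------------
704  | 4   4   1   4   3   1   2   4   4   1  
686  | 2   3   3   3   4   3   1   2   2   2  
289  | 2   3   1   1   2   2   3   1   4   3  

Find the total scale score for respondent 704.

22

Respondent 704 raw: 4, 4, 1, 4, 3, 1, 2, 4, 4, 1.
Reverse-coded (reversed = (1+4) − raw = 5 − raw):
  item 1: 5 − 4 = 1
  item 2: 5 − 4 = 1
  item 3: 1
  item 4: 4
  item 5: 3
  item 6: 1
  item 7: 2
  item 8: 5 − 4 = 1
  item 9: 4
  item 10: 5 − 1 = 4
Sum = 1 + 1 + 1 + 4 + 3 + 1 + 2 + 1 + 4 + 4 = 22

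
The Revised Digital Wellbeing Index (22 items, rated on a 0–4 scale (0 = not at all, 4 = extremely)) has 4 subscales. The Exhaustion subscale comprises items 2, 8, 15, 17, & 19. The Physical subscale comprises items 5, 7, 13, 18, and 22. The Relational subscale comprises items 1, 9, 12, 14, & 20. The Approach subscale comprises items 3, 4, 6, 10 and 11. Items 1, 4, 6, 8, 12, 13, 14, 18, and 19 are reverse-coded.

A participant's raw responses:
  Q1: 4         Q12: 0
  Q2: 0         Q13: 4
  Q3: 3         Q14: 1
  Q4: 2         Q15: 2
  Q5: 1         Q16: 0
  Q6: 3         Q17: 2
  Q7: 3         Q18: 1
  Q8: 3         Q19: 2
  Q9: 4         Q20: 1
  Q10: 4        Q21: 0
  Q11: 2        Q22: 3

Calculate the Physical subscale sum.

10

Physical items: 5, 7, 13, 18, 22.
Of these, items 13 & 18 are reverse-coded; reversed = (0+4) − raw = 4 − raw.
  item 5: 1
  item 7: 3
  item 13: 4 − 4 = 0
  item 18: 4 − 1 = 3
  item 22: 3
Sum = 1 + 3 + 0 + 3 + 3 = 10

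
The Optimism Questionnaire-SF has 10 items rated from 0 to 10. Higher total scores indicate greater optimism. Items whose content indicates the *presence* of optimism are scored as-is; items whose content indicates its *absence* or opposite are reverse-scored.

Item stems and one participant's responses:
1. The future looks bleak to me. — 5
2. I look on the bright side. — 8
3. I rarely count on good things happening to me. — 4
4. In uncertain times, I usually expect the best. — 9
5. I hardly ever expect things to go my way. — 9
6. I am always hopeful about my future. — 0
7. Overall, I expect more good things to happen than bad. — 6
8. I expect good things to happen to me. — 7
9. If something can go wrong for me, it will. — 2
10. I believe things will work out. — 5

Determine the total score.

55

Items 1, 3, 5, 9 describe the absence/opposite of optimism → reverse-score.
reversed = (0+10) − raw = 10 − raw.
  item 1: 10 − 5 = 5
  item 2: 8
  item 3: 10 − 4 = 6
  item 4: 9
  item 5: 10 − 9 = 1
  item 6: 0
  item 7: 6
  item 8: 7
  item 9: 10 − 2 = 8
  item 10: 5
Total = 5 + 8 + 6 + 9 + 1 + 0 + 6 + 7 + 8 + 5 = 55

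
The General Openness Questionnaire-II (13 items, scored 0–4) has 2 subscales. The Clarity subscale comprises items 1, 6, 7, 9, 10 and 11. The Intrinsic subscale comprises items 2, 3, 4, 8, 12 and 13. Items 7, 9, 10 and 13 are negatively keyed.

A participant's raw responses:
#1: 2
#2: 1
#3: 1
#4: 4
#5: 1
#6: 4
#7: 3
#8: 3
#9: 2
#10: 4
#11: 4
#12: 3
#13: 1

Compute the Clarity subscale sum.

13

Clarity items: 1, 6, 7, 9, 10, 11.
Of these, items 7, 9 and 10 are negatively keyed; reversed = (0+4) − raw = 4 − raw.
  item 1: 2
  item 6: 4
  item 7: 4 − 3 = 1
  item 9: 4 − 2 = 2
  item 10: 4 − 4 = 0
  item 11: 4
Sum = 2 + 4 + 1 + 2 + 0 + 4 = 13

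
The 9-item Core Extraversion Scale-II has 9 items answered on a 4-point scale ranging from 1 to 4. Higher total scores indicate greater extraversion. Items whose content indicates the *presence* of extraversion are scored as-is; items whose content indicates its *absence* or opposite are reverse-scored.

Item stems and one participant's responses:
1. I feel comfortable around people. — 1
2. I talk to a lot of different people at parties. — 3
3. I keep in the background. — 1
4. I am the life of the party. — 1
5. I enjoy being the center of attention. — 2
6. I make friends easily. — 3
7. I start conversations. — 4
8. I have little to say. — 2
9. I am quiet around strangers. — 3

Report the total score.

23

Items 3, 8, 9 describe the absence/opposite of extraversion → reverse-score.
reverse-coded value = 5 − response.
  item 1: 1
  item 2: 3
  item 3: 5 − 1 = 4
  item 4: 1
  item 5: 2
  item 6: 3
  item 7: 4
  item 8: 5 − 2 = 3
  item 9: 5 − 3 = 2
Total = 1 + 3 + 4 + 1 + 2 + 3 + 4 + 3 + 2 = 23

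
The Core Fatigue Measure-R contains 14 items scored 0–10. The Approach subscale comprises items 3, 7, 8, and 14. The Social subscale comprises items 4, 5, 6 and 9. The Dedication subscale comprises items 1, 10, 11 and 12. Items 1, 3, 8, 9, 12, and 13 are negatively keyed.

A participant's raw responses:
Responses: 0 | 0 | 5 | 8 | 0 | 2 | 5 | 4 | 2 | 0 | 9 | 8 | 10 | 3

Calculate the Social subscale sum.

Social items: 4, 5, 6, 9.
Of these, item 9 is negatively keyed; reversed = (0+10) − raw = 10 − raw.
  item 4: 8
  item 5: 0
  item 6: 2
  item 9: 10 − 2 = 8
Sum = 8 + 0 + 2 + 8 = 18

18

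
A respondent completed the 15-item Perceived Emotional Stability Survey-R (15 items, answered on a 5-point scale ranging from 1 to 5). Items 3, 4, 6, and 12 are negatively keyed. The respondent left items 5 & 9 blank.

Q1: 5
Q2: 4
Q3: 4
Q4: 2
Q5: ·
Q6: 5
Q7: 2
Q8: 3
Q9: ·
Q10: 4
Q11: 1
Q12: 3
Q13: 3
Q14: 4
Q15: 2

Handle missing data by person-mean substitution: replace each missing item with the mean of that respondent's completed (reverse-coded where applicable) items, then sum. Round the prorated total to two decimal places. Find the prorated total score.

Reverse-coded (reversed = (1+5) − raw = 6 − raw):
  item 3: 6 − 4 = 2
  item 4: 6 − 2 = 4
  item 6: 6 − 5 = 1
  item 12: 6 − 3 = 3
Completed scored items (13 of 15): 5, 4, 2, 4, 1, 2, 3, 4, 1, 3, 3, 4, 2; sum = 38.
Person mean = 38 / 13 ≈ 2.9231
Prorated total = (38 / 13) × 15 = 43.85 (to 2 dp)

43.85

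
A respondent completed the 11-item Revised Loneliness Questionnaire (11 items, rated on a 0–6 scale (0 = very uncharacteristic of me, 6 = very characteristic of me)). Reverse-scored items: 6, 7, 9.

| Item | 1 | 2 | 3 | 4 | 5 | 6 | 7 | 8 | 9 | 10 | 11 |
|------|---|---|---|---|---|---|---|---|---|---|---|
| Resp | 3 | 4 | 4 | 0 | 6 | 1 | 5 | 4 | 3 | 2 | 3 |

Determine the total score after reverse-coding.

35

Raw sum = 35. Reverse-scored items: 6, 7, 9; their raw sum = 9.
Each reversal replaces raw with 6 − raw, changing the total by 6 − 2·raw per item.
Total = 35 + 3·6 − 2·9 = 35 + 18 − 18 = 35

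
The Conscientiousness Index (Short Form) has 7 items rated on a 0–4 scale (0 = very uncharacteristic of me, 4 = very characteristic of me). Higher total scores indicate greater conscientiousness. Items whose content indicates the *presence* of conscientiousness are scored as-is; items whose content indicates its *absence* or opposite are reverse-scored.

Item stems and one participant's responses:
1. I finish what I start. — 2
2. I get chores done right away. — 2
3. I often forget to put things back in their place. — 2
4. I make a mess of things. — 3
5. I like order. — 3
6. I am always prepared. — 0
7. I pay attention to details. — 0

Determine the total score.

10

Items 3, 4 describe the absence/opposite of conscientiousness → reverse-score.
reversed = (0+4) − raw = 4 − raw.
  item 1: 2
  item 2: 2
  item 3: 4 − 2 = 2
  item 4: 4 − 3 = 1
  item 5: 3
  item 6: 0
  item 7: 0
Total = 2 + 2 + 2 + 1 + 3 + 0 + 0 = 10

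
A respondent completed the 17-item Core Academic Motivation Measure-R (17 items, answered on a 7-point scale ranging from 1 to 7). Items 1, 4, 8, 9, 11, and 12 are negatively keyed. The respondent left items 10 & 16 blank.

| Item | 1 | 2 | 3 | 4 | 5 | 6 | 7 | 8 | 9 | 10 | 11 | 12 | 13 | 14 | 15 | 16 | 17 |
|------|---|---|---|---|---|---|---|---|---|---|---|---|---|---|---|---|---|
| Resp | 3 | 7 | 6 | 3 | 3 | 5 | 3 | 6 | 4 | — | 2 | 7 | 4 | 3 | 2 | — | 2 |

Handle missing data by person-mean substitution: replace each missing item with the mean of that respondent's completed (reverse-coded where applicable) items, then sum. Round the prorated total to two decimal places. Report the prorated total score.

65.73

Reverse-coded (reversed = (1+7) − raw = 8 − raw):
  item 1: 8 − 3 = 5
  item 4: 8 − 3 = 5
  item 8: 8 − 6 = 2
  item 9: 8 − 4 = 4
  item 11: 8 − 2 = 6
  item 12: 8 − 7 = 1
Completed scored items (15 of 17): 5, 7, 6, 5, 3, 5, 3, 2, 4, 6, 1, 4, 3, 2, 2; sum = 58.
Person mean = 58 / 15 ≈ 3.8667
Prorated total = (58 / 15) × 17 = 65.73 (to 2 dp)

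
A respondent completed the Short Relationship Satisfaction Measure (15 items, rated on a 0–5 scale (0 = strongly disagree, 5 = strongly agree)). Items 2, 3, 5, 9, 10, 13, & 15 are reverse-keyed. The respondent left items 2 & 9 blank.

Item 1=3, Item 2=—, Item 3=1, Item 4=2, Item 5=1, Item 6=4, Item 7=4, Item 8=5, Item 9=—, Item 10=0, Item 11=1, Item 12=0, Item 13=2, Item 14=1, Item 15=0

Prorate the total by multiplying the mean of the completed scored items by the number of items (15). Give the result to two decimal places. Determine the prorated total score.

47.31

Reverse-coded (reversed = (0+5) − raw = 5 − raw):
  item 3: 5 − 1 = 4
  item 5: 5 − 1 = 4
  item 10: 5 − 0 = 5
  item 13: 5 − 2 = 3
  item 15: 5 − 0 = 5
Completed scored items (13 of 15): 3, 4, 2, 4, 4, 4, 5, 5, 1, 0, 3, 1, 5; sum = 41.
Person mean = 41 / 13 ≈ 3.1538
Prorated total = (41 / 13) × 15 = 47.31 (to 2 dp)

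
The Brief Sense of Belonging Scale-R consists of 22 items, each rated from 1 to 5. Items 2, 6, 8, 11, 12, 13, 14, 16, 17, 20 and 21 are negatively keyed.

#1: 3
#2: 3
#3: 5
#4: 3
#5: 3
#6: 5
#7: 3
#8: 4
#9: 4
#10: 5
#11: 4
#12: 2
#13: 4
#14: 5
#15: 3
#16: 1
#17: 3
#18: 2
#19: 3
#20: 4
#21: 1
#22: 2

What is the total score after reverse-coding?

66

Raw sum = 72. Negatively keyed items: 2, 6, 8, 11, 12, 13, 14, 16, 17, 20, 21; their raw sum = 36.
Each reversal replaces raw with 6 − raw, changing the total by 6 − 2·raw per item.
Total = 72 + 11·6 − 2·36 = 72 + 66 − 72 = 66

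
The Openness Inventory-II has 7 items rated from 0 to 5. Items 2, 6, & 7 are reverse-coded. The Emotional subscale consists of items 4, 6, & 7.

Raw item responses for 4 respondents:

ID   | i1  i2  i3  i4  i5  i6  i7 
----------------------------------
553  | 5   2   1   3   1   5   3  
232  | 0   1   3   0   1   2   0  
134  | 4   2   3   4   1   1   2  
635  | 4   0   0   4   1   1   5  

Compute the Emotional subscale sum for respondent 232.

Respondent 232 raw: 0, 1, 3, 0, 1, 2, 0.
Emotional items: 4, 6, 7.
Reverse-coded (on a 0–5 scale, reversed = 5 − raw):
  item 4: 0
  item 6: 5 − 2 = 3
  item 7: 5 − 0 = 5
Sum = 0 + 3 + 5 = 8

8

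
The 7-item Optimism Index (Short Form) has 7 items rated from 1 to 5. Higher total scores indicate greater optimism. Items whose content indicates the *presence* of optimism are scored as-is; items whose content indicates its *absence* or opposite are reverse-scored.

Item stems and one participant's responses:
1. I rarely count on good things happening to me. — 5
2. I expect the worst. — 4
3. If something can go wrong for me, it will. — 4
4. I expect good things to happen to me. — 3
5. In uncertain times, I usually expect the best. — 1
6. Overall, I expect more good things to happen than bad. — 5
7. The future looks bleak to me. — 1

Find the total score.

19

Items 1, 2, 3, 7 describe the absence/opposite of optimism → reverse-score.
reversed = (1+5) − raw = 6 − raw.
  item 1: 6 − 5 = 1
  item 2: 6 − 4 = 2
  item 3: 6 − 4 = 2
  item 4: 3
  item 5: 1
  item 6: 5
  item 7: 6 − 1 = 5
Total = 1 + 2 + 2 + 3 + 1 + 5 + 5 = 19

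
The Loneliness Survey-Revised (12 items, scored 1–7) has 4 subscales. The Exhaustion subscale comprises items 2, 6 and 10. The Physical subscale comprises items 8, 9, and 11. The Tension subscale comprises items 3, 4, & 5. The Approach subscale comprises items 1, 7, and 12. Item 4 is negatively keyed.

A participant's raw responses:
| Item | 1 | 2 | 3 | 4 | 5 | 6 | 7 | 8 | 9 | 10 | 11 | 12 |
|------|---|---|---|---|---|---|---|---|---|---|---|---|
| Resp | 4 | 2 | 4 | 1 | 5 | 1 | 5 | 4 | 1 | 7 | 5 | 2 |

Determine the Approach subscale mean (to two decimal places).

Approach items: 1, 7, 12.
  item 1: 4
  item 7: 5
  item 12: 2
Sum = 4 + 5 + 2 = 11
Mean = 11 / 3 = 3.67

3.67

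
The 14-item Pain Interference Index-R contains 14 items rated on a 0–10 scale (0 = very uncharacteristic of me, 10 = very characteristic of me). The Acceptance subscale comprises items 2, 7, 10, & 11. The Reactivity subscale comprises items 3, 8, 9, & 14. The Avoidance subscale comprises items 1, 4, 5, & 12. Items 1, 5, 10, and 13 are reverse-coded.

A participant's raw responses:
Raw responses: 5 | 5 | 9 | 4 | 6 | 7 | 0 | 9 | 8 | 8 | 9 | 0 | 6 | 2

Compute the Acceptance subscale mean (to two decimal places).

4.00

Acceptance items: 2, 7, 10, 11.
Of these, item 10 is reverse-coded; reversed = (0+10) − raw = 10 − raw.
  item 2: 5
  item 7: 0
  item 10: 10 − 8 = 2
  item 11: 9
Sum = 5 + 0 + 2 + 9 = 16
Mean = 16 / 4 = 4.00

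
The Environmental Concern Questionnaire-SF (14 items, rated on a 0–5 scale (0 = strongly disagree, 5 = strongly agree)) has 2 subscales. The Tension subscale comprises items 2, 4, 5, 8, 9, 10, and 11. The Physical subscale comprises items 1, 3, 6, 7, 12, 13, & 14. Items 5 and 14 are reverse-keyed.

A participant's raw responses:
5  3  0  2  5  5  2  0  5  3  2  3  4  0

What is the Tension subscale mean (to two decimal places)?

Tension items: 2, 4, 5, 8, 9, 10, 11.
Of these, item 5 is reverse-keyed; reverse-coded value = 5 − response.
  item 2: 3
  item 4: 2
  item 5: 5 − 5 = 0
  item 8: 0
  item 9: 5
  item 10: 3
  item 11: 2
Sum = 3 + 2 + 0 + 0 + 5 + 3 + 2 = 15
Mean = 15 / 7 = 2.14

2.14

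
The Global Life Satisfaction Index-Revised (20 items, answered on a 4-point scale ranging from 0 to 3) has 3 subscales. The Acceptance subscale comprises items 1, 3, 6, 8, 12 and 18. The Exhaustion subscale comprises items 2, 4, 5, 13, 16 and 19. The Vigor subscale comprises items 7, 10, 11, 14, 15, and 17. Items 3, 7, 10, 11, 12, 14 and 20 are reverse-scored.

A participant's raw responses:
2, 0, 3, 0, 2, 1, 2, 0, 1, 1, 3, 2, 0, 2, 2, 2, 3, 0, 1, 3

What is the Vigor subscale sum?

9

Vigor items: 7, 10, 11, 14, 15, 17.
Of these, items 7, 10, 11, and 14 are reverse-scored; on a 0–3 scale, reversed = 3 − raw.
  item 7: 3 − 2 = 1
  item 10: 3 − 1 = 2
  item 11: 3 − 3 = 0
  item 14: 3 − 2 = 1
  item 15: 2
  item 17: 3
Sum = 1 + 2 + 0 + 1 + 2 + 3 = 9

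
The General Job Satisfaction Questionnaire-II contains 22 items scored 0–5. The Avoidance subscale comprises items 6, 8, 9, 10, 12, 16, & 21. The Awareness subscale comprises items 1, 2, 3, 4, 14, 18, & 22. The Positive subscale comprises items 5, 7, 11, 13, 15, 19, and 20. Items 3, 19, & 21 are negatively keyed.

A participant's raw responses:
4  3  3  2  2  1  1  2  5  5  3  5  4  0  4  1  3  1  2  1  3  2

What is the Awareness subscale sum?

Awareness items: 1, 2, 3, 4, 14, 18, 22.
Of these, item 3 is negatively keyed; reverse-coded value = 5 − response.
  item 1: 4
  item 2: 3
  item 3: 5 − 3 = 2
  item 4: 2
  item 14: 0
  item 18: 1
  item 22: 2
Sum = 4 + 3 + 2 + 2 + 0 + 1 + 2 = 14

14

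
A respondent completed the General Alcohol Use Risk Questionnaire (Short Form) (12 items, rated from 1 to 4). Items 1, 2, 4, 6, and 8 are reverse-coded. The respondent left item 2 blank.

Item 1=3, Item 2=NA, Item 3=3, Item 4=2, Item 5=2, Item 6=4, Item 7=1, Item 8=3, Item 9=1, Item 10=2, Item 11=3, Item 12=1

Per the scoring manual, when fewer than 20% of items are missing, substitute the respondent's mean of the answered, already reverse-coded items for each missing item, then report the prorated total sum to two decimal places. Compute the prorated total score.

22.91

Reverse-coded (reversed = (1+4) − raw = 5 − raw):
  item 1: 5 − 3 = 2
  item 4: 5 − 2 = 3
  item 6: 5 − 4 = 1
  item 8: 5 − 3 = 2
Completed scored items (11 of 12): 2, 3, 3, 2, 1, 1, 2, 1, 2, 3, 1; sum = 21.
Person mean = 21 / 11 ≈ 1.9091
Prorated total = (21 / 11) × 12 = 22.91 (to 2 dp)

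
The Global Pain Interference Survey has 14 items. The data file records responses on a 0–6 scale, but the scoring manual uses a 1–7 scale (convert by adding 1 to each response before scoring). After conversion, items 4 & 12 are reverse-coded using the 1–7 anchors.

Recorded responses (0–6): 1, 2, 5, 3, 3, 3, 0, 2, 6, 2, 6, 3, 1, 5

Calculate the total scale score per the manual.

56

Convert to 1–7: 2, 3, 6, 4, 4, 4, 1, 3, 7, 3, 7, 4, 2, 6
Reverse-coded (reverse-coded value = 8 − response):
  item 4: 8 − 4 = 4
  item 12: 8 − 4 = 4
Scored: 2, 3, 6, 4, 4, 4, 1, 3, 7, 3, 7, 4, 2, 6
Total = 56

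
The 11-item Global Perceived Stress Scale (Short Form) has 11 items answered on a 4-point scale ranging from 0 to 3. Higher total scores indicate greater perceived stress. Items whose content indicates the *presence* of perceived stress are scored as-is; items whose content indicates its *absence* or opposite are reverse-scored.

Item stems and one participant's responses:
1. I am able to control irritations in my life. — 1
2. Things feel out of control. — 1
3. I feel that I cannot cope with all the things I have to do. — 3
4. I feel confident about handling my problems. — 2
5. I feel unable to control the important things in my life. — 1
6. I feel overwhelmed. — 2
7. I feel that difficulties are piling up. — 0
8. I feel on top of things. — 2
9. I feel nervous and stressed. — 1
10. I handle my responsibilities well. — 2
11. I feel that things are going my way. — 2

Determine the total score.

Items 1, 4, 8, 10, 11 describe the absence/opposite of perceived stress → reverse-score.
reversed = (0+3) − raw = 3 − raw.
  item 1: 3 − 1 = 2
  item 2: 1
  item 3: 3
  item 4: 3 − 2 = 1
  item 5: 1
  item 6: 2
  item 7: 0
  item 8: 3 − 2 = 1
  item 9: 1
  item 10: 3 − 2 = 1
  item 11: 3 − 2 = 1
Total = 2 + 1 + 3 + 1 + 1 + 2 + 0 + 1 + 1 + 1 + 1 = 14

14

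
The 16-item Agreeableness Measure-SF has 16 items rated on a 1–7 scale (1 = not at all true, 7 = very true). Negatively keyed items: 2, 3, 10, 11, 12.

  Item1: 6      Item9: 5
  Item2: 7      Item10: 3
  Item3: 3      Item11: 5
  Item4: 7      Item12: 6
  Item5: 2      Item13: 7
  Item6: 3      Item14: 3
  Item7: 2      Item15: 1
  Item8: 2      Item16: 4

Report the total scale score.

58

Negatively keyed items use 8 − raw:
  item 2: 8 − 7 = 1
  item 3: 8 − 3 = 5
  item 10: 8 − 3 = 5
  item 11: 8 − 5 = 3
  item 12: 8 − 6 = 2
Scored items: 6, 1, 5, 7, 2, 3, 2, 2, 5, 5, 3, 2, 7, 3, 1, 4
Total = 6 + 1 + 5 + 7 + 2 + 3 + 2 + 2 + 5 + 5 + 3 + 2 + 7 + 3 + 1 + 4 = 58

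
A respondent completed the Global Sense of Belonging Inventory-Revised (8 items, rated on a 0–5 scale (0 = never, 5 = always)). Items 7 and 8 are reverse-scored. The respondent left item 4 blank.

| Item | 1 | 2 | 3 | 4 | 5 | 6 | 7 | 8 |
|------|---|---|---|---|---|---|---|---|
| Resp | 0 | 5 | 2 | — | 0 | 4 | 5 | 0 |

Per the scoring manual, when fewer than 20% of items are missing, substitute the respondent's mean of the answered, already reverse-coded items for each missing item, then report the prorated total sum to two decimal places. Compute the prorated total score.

18.29

Reverse-coded (reversed = (0+5) − raw = 5 − raw):
  item 7: 5 − 5 = 0
  item 8: 5 − 0 = 5
Completed scored items (7 of 8): 0, 5, 2, 0, 4, 0, 5; sum = 16.
Person mean = 16 / 7 ≈ 2.2857
Prorated total = (16 / 7) × 8 = 18.29 (to 2 dp)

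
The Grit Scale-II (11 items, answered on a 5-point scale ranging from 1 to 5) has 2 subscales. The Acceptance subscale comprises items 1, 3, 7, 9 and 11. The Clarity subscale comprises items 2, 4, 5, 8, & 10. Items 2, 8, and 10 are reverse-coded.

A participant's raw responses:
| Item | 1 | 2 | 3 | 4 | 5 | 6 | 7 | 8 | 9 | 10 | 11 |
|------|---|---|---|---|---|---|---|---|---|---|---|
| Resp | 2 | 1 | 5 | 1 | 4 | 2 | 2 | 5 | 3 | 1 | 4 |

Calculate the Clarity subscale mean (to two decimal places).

3.20

Clarity items: 2, 4, 5, 8, 10.
Of these, items 2, 8 and 10 are reverse-coded; on a 1–5 scale, reversed = 6 − raw.
  item 2: 6 − 1 = 5
  item 4: 1
  item 5: 4
  item 8: 6 − 5 = 1
  item 10: 6 − 1 = 5
Sum = 5 + 1 + 4 + 1 + 5 = 16
Mean = 16 / 5 = 3.20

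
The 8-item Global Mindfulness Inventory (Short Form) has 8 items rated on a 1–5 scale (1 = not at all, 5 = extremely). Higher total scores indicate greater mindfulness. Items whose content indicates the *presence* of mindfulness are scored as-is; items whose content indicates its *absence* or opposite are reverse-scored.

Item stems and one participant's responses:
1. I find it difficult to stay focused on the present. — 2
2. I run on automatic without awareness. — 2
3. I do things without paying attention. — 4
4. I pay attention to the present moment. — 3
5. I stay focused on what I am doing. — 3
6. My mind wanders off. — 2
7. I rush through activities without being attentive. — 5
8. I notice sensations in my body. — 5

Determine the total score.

Items 1, 2, 3, 6, 7 describe the absence/opposite of mindfulness → reverse-score.
reversed = (1+5) − raw = 6 − raw.
  item 1: 6 − 2 = 4
  item 2: 6 − 2 = 4
  item 3: 6 − 4 = 2
  item 4: 3
  item 5: 3
  item 6: 6 − 2 = 4
  item 7: 6 − 5 = 1
  item 8: 5
Total = 4 + 4 + 2 + 3 + 3 + 4 + 1 + 5 = 26

26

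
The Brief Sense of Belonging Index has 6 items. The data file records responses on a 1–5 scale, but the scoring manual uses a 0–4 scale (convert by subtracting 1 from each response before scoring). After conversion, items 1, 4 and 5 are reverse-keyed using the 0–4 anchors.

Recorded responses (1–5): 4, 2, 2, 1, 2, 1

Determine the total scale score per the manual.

10

Convert to 0–4: 3, 1, 1, 0, 1, 0
Reverse-coded (reverse-coded value = 4 − response):
  item 1: 4 − 3 = 1
  item 4: 4 − 0 = 4
  item 5: 4 − 1 = 3
Scored: 1, 1, 1, 4, 3, 0
Total = 10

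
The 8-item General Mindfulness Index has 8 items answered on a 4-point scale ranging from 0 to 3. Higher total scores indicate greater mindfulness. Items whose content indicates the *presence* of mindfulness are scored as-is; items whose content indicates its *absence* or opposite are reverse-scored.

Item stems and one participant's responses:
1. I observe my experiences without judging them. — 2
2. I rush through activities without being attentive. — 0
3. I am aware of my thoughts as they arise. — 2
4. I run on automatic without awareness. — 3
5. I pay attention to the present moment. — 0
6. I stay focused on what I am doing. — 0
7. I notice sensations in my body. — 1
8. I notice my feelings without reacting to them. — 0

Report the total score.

Items 2, 4 describe the absence/opposite of mindfulness → reverse-score.
reversed = (0+3) − raw = 3 − raw.
  item 1: 2
  item 2: 3 − 0 = 3
  item 3: 2
  item 4: 3 − 3 = 0
  item 5: 0
  item 6: 0
  item 7: 1
  item 8: 0
Total = 2 + 3 + 2 + 0 + 0 + 0 + 1 + 0 = 8

8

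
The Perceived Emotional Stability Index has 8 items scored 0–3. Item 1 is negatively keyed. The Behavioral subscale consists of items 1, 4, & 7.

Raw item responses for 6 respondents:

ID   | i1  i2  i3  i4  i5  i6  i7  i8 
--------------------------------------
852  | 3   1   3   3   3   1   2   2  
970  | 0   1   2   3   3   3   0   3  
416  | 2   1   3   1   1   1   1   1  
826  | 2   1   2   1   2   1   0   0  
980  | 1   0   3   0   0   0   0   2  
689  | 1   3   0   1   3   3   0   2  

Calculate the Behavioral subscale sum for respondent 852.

5

Respondent 852 raw: 3, 1, 3, 3, 3, 1, 2, 2.
Behavioral items: 1, 4, 7.
Reverse-coded (reversed = (0+3) − raw = 3 − raw):
  item 1: 3 − 3 = 0
  item 4: 3
  item 7: 2
Sum = 0 + 3 + 2 = 5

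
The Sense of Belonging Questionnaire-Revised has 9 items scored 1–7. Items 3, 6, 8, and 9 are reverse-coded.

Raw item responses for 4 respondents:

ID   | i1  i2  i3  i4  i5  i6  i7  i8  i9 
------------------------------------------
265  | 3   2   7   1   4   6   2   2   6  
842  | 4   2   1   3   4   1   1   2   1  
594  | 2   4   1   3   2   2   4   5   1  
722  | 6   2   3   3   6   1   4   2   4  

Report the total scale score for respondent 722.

Respondent 722 raw: 6, 2, 3, 3, 6, 1, 4, 2, 4.
Reverse-coded (reversed = (1+7) − raw = 8 − raw):
  item 1: 6
  item 2: 2
  item 3: 8 − 3 = 5
  item 4: 3
  item 5: 6
  item 6: 8 − 1 = 7
  item 7: 4
  item 8: 8 − 2 = 6
  item 9: 8 − 4 = 4
Sum = 6 + 2 + 5 + 3 + 6 + 7 + 4 + 6 + 4 = 43

43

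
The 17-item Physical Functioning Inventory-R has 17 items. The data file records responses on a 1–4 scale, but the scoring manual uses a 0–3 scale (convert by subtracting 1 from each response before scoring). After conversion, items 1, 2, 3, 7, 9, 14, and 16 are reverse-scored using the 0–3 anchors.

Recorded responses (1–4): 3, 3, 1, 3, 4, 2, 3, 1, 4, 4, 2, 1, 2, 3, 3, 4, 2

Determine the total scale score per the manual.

Convert to 0–3: 2, 2, 0, 2, 3, 1, 2, 0, 3, 3, 1, 0, 1, 2, 2, 3, 1
Reverse-coded (reverse-coded value = 3 − response):
  item 1: 3 − 2 = 1
  item 2: 3 − 2 = 1
  item 3: 3 − 0 = 3
  item 7: 3 − 2 = 1
  item 9: 3 − 3 = 0
  item 14: 3 − 2 = 1
  item 16: 3 − 3 = 0
Scored: 1, 1, 3, 2, 3, 1, 1, 0, 0, 3, 1, 0, 1, 1, 2, 0, 1
Total = 21

21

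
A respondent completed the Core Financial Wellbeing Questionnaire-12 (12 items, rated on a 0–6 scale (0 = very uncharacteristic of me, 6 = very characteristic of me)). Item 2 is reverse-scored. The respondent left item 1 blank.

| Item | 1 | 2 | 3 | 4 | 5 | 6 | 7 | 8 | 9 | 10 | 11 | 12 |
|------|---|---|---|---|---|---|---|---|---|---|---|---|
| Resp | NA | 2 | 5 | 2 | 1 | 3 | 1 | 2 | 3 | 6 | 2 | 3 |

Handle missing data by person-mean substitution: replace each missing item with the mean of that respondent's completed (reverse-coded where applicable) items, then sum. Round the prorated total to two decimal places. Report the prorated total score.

34.91

Reverse-coded (reverse-coded value = 6 − response):
  item 2: 6 − 2 = 4
Completed scored items (11 of 12): 4, 5, 2, 1, 3, 1, 2, 3, 6, 2, 3; sum = 32.
Person mean = 32 / 11 ≈ 2.9091
Prorated total = (32 / 11) × 12 = 34.91 (to 2 dp)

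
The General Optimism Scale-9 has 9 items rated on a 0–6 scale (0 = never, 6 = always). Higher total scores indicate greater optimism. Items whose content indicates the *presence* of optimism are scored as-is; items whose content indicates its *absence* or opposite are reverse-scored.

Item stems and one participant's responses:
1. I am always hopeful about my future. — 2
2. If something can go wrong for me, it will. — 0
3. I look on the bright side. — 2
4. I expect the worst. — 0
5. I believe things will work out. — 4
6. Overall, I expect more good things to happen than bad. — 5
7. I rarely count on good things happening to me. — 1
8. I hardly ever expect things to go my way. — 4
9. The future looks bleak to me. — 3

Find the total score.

Items 2, 4, 7, 8, 9 describe the absence/opposite of optimism → reverse-score.
on a 0–6 scale, reversed = 6 − raw.
  item 1: 2
  item 2: 6 − 0 = 6
  item 3: 2
  item 4: 6 − 0 = 6
  item 5: 4
  item 6: 5
  item 7: 6 − 1 = 5
  item 8: 6 − 4 = 2
  item 9: 6 − 3 = 3
Total = 2 + 6 + 2 + 6 + 4 + 5 + 5 + 2 + 3 = 35

35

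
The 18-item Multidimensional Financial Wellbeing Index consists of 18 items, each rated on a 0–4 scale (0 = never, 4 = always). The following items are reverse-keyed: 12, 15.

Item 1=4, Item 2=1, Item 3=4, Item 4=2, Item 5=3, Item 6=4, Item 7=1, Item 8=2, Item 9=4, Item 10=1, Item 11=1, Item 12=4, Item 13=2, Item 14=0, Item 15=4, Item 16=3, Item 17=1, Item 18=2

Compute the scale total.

Reversing items 12 & 15 with 4 − raw:
Total = 4 + 1 + 4 + 2 + 3 + 4 + 1 + 2 + 4 + 1 + 1 + (4−4) + 2 + 0 + (4−4) + 3 + 1 + 2
      = 4 + 1 + 4 + 2 + 3 + 4 + 1 + 2 + 4 + 1 + 1 + 0 + 2 + 0 + 0 + 3 + 1 + 2 = 35

35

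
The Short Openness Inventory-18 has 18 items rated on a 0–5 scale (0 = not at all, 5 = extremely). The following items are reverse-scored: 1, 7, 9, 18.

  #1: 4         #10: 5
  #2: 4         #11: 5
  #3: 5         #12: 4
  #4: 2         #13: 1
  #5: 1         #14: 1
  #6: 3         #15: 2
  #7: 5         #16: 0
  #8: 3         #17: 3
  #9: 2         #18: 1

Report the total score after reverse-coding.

47

Reversing items 1, 7, 9, and 18 with 5 − raw:
Total = (5−4) + 4 + 5 + 2 + 1 + 3 + (5−5) + 3 + (5−2) + 5 + 5 + 4 + 1 + 1 + 2 + 0 + 3 + (5−1)
      = 1 + 4 + 5 + 2 + 1 + 3 + 0 + 3 + 3 + 5 + 5 + 4 + 1 + 1 + 2 + 0 + 3 + 4 = 47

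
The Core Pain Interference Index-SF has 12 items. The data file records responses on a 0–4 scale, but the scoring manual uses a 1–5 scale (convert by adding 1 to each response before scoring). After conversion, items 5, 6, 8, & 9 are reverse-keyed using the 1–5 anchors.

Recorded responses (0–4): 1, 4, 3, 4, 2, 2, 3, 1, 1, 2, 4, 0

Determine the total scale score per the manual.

43

Convert to 1–5: 2, 5, 4, 5, 3, 3, 4, 2, 2, 3, 5, 1
Reverse-coded (reverse-coded value = 6 − response):
  item 5: 6 − 3 = 3
  item 6: 6 − 3 = 3
  item 8: 6 − 2 = 4
  item 9: 6 − 2 = 4
Scored: 2, 5, 4, 5, 3, 3, 4, 4, 4, 3, 5, 1
Total = 43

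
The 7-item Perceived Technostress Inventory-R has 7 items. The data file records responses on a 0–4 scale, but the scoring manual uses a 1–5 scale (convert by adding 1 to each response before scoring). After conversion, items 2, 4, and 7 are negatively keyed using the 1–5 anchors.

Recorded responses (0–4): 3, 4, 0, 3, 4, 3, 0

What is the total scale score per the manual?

Convert to 1–5: 4, 5, 1, 4, 5, 4, 1
Reverse-coded (reverse-coded value = 6 − response):
  item 2: 6 − 5 = 1
  item 4: 6 − 4 = 2
  item 7: 6 − 1 = 5
Scored: 4, 1, 1, 2, 5, 4, 5
Total = 22

22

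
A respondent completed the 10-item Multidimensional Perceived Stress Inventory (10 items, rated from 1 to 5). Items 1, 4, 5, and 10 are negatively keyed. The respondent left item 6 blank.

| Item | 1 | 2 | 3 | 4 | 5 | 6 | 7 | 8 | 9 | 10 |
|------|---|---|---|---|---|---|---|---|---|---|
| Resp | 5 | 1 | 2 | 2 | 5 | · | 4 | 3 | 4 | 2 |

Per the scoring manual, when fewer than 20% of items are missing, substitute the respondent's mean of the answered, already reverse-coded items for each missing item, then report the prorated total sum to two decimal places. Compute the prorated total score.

26.67

Reverse-coded (on a 1–5 scale, reversed = 6 − raw):
  item 1: 6 − 5 = 1
  item 4: 6 − 2 = 4
  item 5: 6 − 5 = 1
  item 10: 6 − 2 = 4
Completed scored items (9 of 10): 1, 1, 2, 4, 1, 4, 3, 4, 4; sum = 24.
Person mean = 24 / 9 ≈ 2.6667
Prorated total = (24 / 9) × 10 = 26.67 (to 2 dp)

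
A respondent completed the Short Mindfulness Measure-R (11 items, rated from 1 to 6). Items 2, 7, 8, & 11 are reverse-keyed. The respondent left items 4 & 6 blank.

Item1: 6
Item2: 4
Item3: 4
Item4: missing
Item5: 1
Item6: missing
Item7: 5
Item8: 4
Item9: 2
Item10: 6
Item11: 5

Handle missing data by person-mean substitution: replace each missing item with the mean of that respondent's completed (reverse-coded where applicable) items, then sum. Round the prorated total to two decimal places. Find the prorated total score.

Reverse-coded (reversed = (1+6) − raw = 7 − raw):
  item 2: 7 − 4 = 3
  item 7: 7 − 5 = 2
  item 8: 7 − 4 = 3
  item 11: 7 − 5 = 2
Completed scored items (9 of 11): 6, 3, 4, 1, 2, 3, 2, 6, 2; sum = 29.
Person mean = 29 / 9 ≈ 3.2222
Prorated total = (29 / 9) × 11 = 35.44 (to 2 dp)

35.44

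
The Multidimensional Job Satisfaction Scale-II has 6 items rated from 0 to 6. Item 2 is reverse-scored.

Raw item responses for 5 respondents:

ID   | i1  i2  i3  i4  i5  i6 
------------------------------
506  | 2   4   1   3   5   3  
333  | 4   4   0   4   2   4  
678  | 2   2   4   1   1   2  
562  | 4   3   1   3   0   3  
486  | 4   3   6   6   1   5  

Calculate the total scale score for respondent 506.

16

Respondent 506 raw: 2, 4, 1, 3, 5, 3.
Reverse-coded (reversed = (0+6) − raw = 6 − raw):
  item 1: 2
  item 2: 6 − 4 = 2
  item 3: 1
  item 4: 3
  item 5: 5
  item 6: 3
Sum = 2 + 2 + 1 + 3 + 5 + 3 = 16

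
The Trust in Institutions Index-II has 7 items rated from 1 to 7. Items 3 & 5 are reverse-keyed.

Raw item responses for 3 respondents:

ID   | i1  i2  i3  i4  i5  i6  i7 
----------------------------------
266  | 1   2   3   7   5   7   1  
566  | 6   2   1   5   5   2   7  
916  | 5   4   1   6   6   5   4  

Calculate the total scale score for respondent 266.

Respondent 266 raw: 1, 2, 3, 7, 5, 7, 1.
Reverse-coded (on a 1–7 scale, reversed = 8 − raw):
  item 1: 1
  item 2: 2
  item 3: 8 − 3 = 5
  item 4: 7
  item 5: 8 − 5 = 3
  item 6: 7
  item 7: 1
Sum = 1 + 2 + 5 + 7 + 3 + 7 + 1 = 26

26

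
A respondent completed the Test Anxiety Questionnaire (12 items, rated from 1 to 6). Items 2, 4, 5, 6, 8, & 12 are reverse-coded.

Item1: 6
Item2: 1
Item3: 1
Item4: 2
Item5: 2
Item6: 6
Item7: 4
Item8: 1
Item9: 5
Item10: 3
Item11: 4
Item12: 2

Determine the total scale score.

51

Apply reverse scoring (on a 1–6 scale, reversed = 7 − raw):
  item 2: 7 − 1 = 6
  item 4: 7 − 2 = 5
  item 5: 7 − 2 = 5
  item 6: 7 − 6 = 1
  item 8: 7 − 1 = 6
  item 12: 7 − 2 = 5
Scored responses: 6, 6, 1, 5, 5, 1, 4, 6, 5, 3, 4, 5
Total = 6 + 6 + 1 + 5 + 5 + 1 + 4 + 6 + 5 + 3 + 4 + 5 = 51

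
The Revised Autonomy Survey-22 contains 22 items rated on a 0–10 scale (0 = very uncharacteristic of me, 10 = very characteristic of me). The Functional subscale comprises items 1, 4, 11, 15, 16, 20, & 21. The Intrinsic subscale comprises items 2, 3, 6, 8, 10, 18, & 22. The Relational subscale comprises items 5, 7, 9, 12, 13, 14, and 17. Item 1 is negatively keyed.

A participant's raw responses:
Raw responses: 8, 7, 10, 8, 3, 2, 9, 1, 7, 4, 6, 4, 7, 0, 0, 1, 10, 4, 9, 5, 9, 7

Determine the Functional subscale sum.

Functional items: 1, 4, 11, 15, 16, 20, 21.
Of these, item 1 is negatively keyed; reversed = (0+10) − raw = 10 − raw.
  item 1: 10 − 8 = 2
  item 4: 8
  item 11: 6
  item 15: 0
  item 16: 1
  item 20: 5
  item 21: 9
Sum = 2 + 8 + 6 + 0 + 1 + 5 + 9 = 31

31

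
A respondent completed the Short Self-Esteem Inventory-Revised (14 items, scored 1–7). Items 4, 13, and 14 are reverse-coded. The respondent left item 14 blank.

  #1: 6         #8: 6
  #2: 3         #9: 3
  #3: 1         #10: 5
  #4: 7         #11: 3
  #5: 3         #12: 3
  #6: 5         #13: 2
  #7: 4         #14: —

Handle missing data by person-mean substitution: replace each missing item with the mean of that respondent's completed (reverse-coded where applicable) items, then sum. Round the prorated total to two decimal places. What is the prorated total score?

Reverse-coded (on a 1–7 scale, reversed = 8 − raw):
  item 4: 8 − 7 = 1
  item 13: 8 − 2 = 6
Completed scored items (13 of 14): 6, 3, 1, 1, 3, 5, 4, 6, 3, 5, 3, 3, 6; sum = 49.
Person mean = 49 / 13 ≈ 3.7692
Prorated total = (49 / 13) × 14 = 52.77 (to 2 dp)

52.77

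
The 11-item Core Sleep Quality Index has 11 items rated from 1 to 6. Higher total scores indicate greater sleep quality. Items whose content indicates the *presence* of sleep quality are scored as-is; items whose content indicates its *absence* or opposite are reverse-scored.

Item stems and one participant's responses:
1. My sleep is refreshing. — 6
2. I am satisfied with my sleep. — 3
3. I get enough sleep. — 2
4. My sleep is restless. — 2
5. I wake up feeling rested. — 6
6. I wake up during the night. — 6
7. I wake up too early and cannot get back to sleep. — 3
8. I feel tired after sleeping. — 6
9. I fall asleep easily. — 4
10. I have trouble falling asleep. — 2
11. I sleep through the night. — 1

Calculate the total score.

38

Items 4, 6, 7, 8, 10 describe the absence/opposite of sleep quality → reverse-score.
on a 1–6 scale, reversed = 7 − raw.
  item 1: 6
  item 2: 3
  item 3: 2
  item 4: 7 − 2 = 5
  item 5: 6
  item 6: 7 − 6 = 1
  item 7: 7 − 3 = 4
  item 8: 7 − 6 = 1
  item 9: 4
  item 10: 7 − 2 = 5
  item 11: 1
Total = 6 + 3 + 2 + 5 + 6 + 1 + 4 + 1 + 4 + 5 + 1 = 38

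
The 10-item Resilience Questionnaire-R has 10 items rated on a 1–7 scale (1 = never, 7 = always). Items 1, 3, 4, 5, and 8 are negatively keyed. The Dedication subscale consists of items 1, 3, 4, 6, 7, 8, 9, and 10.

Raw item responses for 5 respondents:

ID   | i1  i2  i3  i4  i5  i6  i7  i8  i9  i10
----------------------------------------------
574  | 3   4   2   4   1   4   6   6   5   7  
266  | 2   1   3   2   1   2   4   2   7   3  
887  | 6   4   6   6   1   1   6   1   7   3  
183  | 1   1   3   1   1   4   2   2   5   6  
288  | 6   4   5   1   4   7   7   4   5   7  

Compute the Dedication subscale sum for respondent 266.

Respondent 266 raw: 2, 1, 3, 2, 1, 2, 4, 2, 7, 3.
Dedication items: 1, 3, 4, 6, 7, 8, 9, 10.
Reverse-coded (reverse-coded value = 8 − response):
  item 1: 8 − 2 = 6
  item 3: 8 − 3 = 5
  item 4: 8 − 2 = 6
  item 6: 2
  item 7: 4
  item 8: 8 − 2 = 6
  item 9: 7
  item 10: 3
Sum = 6 + 5 + 6 + 2 + 4 + 6 + 7 + 3 = 39

39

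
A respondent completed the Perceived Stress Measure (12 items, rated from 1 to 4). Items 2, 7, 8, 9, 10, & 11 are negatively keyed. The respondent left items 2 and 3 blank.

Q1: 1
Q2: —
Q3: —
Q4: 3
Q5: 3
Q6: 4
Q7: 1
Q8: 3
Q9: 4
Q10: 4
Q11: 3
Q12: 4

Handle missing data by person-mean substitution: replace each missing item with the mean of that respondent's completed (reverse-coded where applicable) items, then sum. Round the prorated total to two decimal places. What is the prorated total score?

30.00

Reverse-coded (reversed = (1+4) − raw = 5 − raw):
  item 7: 5 − 1 = 4
  item 8: 5 − 3 = 2
  item 9: 5 − 4 = 1
  item 10: 5 − 4 = 1
  item 11: 5 − 3 = 2
Completed scored items (10 of 12): 1, 3, 3, 4, 4, 2, 1, 1, 2, 4; sum = 25.
Person mean = 25 / 10 ≈ 2.5000
Prorated total = (25 / 10) × 12 = 30.00 (to 2 dp)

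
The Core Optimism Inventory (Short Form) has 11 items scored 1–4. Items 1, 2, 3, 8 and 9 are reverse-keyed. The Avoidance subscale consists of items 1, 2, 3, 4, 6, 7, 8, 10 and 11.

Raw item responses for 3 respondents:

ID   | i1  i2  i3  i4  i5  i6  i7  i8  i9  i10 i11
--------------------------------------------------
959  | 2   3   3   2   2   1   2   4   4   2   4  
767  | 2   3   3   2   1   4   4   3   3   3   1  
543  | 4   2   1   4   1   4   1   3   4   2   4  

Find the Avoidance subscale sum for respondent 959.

19

Respondent 959 raw: 2, 3, 3, 2, 2, 1, 2, 4, 4, 2, 4.
Avoidance items: 1, 2, 3, 4, 6, 7, 8, 10, 11.
Reverse-coded (on a 1–4 scale, reversed = 5 − raw):
  item 1: 5 − 2 = 3
  item 2: 5 − 3 = 2
  item 3: 5 − 3 = 2
  item 4: 2
  item 6: 1
  item 7: 2
  item 8: 5 − 4 = 1
  item 10: 2
  item 11: 4
Sum = 3 + 2 + 2 + 2 + 1 + 2 + 1 + 2 + 4 = 19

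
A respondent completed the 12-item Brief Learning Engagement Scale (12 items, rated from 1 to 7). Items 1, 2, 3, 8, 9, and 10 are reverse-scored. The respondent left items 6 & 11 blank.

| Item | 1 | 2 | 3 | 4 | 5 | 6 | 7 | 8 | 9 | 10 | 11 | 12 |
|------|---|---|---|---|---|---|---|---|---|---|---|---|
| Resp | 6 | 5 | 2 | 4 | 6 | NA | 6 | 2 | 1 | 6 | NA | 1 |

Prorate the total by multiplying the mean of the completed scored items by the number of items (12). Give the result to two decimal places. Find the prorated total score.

Reverse-coded (on a 1–7 scale, reversed = 8 − raw):
  item 1: 8 − 6 = 2
  item 2: 8 − 5 = 3
  item 3: 8 − 2 = 6
  item 8: 8 − 2 = 6
  item 9: 8 − 1 = 7
  item 10: 8 − 6 = 2
Completed scored items (10 of 12): 2, 3, 6, 4, 6, 6, 6, 7, 2, 1; sum = 43.
Person mean = 43 / 10 ≈ 4.3000
Prorated total = (43 / 10) × 12 = 51.60 (to 2 dp)

51.60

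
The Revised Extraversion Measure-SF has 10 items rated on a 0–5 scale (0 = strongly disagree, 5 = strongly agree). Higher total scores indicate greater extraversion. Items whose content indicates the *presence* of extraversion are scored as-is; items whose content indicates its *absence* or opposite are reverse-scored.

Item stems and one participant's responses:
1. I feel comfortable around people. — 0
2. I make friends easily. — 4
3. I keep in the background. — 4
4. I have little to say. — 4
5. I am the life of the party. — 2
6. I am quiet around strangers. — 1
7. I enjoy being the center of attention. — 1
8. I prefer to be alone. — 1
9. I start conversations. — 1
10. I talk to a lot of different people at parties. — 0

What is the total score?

Items 3, 4, 6, 8 describe the absence/opposite of extraversion → reverse-score.
on a 0–5 scale, reversed = 5 − raw.
  item 1: 0
  item 2: 4
  item 3: 5 − 4 = 1
  item 4: 5 − 4 = 1
  item 5: 2
  item 6: 5 − 1 = 4
  item 7: 1
  item 8: 5 − 1 = 4
  item 9: 1
  item 10: 0
Total = 0 + 4 + 1 + 1 + 2 + 4 + 1 + 4 + 1 + 0 = 18

18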